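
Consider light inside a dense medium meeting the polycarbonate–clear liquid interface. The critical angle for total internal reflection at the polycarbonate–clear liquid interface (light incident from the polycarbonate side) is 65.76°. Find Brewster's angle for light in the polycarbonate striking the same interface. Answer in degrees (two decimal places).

θ_B ≈ 42.36°

n₂/n₁ = sin θ_c = sin 65.76° = 0.9118.
tan θ_B equals the same ratio, so θ_B = arctan(0.9118) = 42.36°.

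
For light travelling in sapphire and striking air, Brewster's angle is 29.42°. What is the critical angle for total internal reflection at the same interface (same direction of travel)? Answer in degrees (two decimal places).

θ_c ≈ 34.33°

From Brewster, n₂/n₁ = tan θ_B = tan 29.42° = 0.5639.
Then sin θ_c = n₂/n₁ = 0.5639, so θ_c = arcsin 0.5639 = 34.33°.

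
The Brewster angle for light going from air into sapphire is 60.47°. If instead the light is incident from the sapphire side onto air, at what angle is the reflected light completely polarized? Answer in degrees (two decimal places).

θ_B' ≈ 29.53°

Reversing the direction swaps n₁ and n₂, so tan θ_B' = 1/tan θ_B and θ_B' = 90° − θ_B.
Hence θ_B' = 90° − 60.47° = 29.53°.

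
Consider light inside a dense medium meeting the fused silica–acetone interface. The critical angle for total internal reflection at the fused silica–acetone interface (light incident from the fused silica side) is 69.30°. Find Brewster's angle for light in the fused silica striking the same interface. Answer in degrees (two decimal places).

n₂/n₁ = sin θ_c = sin 69.30° = 0.9354.
tan θ_B equals the same ratio, so θ_B = arctan(0.9354) = 43.09°.

θ_B ≈ 43.09°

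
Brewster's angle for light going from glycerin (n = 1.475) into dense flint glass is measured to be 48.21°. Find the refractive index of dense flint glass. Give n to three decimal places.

Brewster's law: tan θ_B = n₂/n₁ (light incident in glycerin, refracted into dense flint glass).
n₂ = n₁ tan θ_B = 1.475 × tan 48.21° = 1.650.

n ≈ 1.650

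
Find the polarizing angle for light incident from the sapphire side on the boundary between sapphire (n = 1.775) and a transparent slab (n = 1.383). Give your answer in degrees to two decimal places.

Here n₂/n₁ = 1.383/1.775 = 0.7792, and Brewster's law gives tan θ_B = n₂/n₁. Taking the arctangent, θ_B = 37.92°.

θ_B ≈ 37.92°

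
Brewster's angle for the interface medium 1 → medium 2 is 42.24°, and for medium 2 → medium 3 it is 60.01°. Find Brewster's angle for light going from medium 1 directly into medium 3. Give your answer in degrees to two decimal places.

θ_B ≈ 57.56°

Each Brewster angle gives a ratio: n₂/n₁ = tan 42.24° = 0.9080, n₃/n₂ = tan 60.01° = 1.7327.
So n₃/n₁ = (n₂/n₁)(n₃/n₂) = 0.9080 × 1.7327 = 1.5734.
θ_B(1→3) = arctan(1.5734) = 57.56°.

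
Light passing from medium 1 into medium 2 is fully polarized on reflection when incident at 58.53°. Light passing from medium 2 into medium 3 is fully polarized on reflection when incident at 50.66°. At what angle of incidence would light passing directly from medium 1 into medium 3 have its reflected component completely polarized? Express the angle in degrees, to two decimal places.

θ_B ≈ 63.36°

n₂/n₁ = tan 58.53° = 1.6338 and n₃/n₂ = tan 50.66° = 1.2200.
So n₃/n₁ = (n₂/n₁)(n₃/n₂) = 1.6338 × 1.2200 = 1.9932.
θ_B(1→3) = arctan(1.9932) = 63.36°.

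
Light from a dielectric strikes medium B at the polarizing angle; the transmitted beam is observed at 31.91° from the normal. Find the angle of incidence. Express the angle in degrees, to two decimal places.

θ_B ≈ 58.09°

Brewster's condition makes the reflected and refracted beams perpendicular: θ_B + θ_t = 90°.
So θ_B = 90° − θ_t = 90° − 31.91° = 58.09°.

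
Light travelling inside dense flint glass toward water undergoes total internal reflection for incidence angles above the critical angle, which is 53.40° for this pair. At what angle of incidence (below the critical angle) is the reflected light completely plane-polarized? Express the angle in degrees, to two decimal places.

At the critical angle sin θ_c = n₂/n₁, giving n₂/n₁ = sin 53.40° = 0.8028.
Then tan θ_B = n₂/n₁ = 0.8028, so θ_B = arctan 0.8028 = 38.76°.

θ_B ≈ 38.76°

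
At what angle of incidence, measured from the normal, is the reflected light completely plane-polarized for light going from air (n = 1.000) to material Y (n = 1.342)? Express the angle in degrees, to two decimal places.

Brewster's condition: tan θ_B = n₂/n₁ = 1.342/1.000 = 1.3420.
So θ_B = arctan 1.3420 = 53.31°.

θ_B ≈ 53.31°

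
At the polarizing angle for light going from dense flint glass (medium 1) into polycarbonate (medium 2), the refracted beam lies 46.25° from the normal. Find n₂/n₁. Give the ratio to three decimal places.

θ_B + θ_t = 90°, so θ_B = 90° − 46.25° = 43.75°.
Then n₂/n₁ = tan θ_B = tan 43.75° = 0.957.

n₂/n₁ ≈ 0.957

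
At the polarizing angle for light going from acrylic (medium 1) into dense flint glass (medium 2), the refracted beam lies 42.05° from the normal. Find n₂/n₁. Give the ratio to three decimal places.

n₂/n₁ ≈ 1.109

θ_B + θ_t = 90°, so θ_B = 90° − 42.05° = 47.95°.
tan θ_B = n₂/n₁, so n₂/n₁ = tan 47.95° = 1.109.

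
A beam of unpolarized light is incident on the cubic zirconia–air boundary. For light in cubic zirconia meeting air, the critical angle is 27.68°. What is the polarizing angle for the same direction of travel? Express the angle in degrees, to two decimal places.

sin θ_c = n₂/n₁, so n₂/n₁ = sin 27.68° = 0.4645.
Brewster: tan θ_B = n₂/n₁ = 0.4645.
θ_B = arctan(0.4645) = 24.92°.

θ_B ≈ 24.92°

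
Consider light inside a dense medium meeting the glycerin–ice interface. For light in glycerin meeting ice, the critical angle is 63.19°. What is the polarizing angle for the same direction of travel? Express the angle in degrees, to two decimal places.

θ_B ≈ 41.75°

sin θ_c = n₂/n₁, so n₂/n₁ = sin 63.19° = 0.8925.
Brewster: tan θ_B = n₂/n₁ = 0.8925.
θ_B = arctan(0.8925) = 41.75°.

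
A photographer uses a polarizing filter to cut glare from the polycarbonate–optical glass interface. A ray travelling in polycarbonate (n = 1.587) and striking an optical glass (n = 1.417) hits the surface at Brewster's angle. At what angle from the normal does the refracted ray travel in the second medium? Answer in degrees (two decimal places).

θ_t ≈ 48.24°

First find Brewster's angle: tan θ_B = 1.417/1.587 = 0.8929, giving θ_B = 41.76°.
At Brewster's angle the reflected and refracted rays are perpendicular, so θ_t = 90° − θ_B = 90° − 41.76° = 48.24°.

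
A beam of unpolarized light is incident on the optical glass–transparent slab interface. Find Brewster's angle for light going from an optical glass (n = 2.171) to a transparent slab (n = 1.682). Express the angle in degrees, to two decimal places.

The reflected p-component vanishes when tan θ_B = n₂/n₁.
Brewster's condition: tan θ_B = n₂/n₁ = 1.682/2.171 = 0.7748.
So θ_B = arctan 0.7748 = 37.77°.

θ_B ≈ 37.77°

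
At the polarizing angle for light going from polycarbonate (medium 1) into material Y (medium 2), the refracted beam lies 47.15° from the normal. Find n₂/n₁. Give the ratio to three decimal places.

At Brewster incidence θ_B = 90° − θ_t = 90° − 47.15° = 42.85°.
tan θ_B = n₂/n₁, so n₂/n₁ = tan 42.85° = 0.928.

n₂/n₁ ≈ 0.928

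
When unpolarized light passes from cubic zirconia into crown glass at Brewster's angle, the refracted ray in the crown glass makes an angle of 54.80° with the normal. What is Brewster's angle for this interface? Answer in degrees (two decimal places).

θ_B ≈ 35.20°

At Brewster's angle the reflected and refracted rays are perpendicular, so θ_B + θ_t = 90°.
θ_B = 90° − 54.80° = 35.20°.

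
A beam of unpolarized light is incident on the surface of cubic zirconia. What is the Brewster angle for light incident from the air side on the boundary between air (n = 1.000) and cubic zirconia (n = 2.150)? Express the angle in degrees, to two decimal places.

Brewster's condition: tan θ_B = n₂/n₁ = 2.150/1.000 = 2.1500.
So θ_B = arctan 2.1500 = 65.06°.

θ_B ≈ 65.06°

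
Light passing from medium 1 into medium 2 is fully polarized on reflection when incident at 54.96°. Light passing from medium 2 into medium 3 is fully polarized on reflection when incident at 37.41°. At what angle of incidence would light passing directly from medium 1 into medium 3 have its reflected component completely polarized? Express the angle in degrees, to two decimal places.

n₂/n₁ = tan 54.96° = 1.4260 and n₃/n₂ = tan 37.41° = 0.7648.
n₃/n₁ = 1.0907. Then tan θ_B(1→3) = n₃/n₁, so θ_B(1→3) = arctan(1.0907) = 47.48°.

θ_B ≈ 47.48°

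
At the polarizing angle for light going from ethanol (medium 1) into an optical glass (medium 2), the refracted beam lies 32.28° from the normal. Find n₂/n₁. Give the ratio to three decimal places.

At Brewster incidence θ_B = 90° − θ_t = 90° − 32.28° = 57.72°.
Then n₂/n₁ = tan θ_B = tan 57.72° = 1.583.

n₂/n₁ ≈ 1.583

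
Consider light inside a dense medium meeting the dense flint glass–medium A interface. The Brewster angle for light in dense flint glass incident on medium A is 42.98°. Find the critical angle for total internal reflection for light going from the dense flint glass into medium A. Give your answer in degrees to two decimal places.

θ_c ≈ 68.73°

n₂/n₁ = tan 42.98° = 0.9319; the critical angle satisfies sin θ_c = n₂/n₁.
θ_c = arcsin(0.9319) = 68.73°.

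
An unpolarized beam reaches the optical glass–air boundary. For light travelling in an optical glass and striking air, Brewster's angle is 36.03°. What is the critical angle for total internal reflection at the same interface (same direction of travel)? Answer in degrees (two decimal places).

θ_c ≈ 46.66°

From Brewster, n₂/n₁ = tan θ_B = tan 36.03° = 0.7273.
Then sin θ_c = n₂/n₁ = 0.7273, so θ_c = arcsin 0.7273 = 46.66°.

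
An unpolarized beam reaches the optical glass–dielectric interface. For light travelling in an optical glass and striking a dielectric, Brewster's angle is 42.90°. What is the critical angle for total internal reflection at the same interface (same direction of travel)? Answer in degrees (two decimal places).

From Brewster, n₂/n₁ = tan θ_B = tan 42.90° = 0.9293.
Then sin θ_c = n₂/n₁ = 0.9293, so θ_c = arcsin 0.9293 = 68.32°.

θ_c ≈ 68.32°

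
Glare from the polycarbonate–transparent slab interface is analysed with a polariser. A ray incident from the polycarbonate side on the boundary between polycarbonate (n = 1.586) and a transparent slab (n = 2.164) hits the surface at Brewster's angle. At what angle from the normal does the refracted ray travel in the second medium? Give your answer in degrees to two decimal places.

First find Brewster's angle: tan θ_B = 2.164/1.586 = 1.3644, giving θ_B = 53.76°.
The refracted ray is perpendicular to the reflected ray, so θ_t = 90° − θ_B = 36.24°.

θ_t ≈ 36.24°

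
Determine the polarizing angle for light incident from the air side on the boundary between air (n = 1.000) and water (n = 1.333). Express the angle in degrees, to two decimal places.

θ_B ≈ 53.12°

Here n₂/n₁ = 1.333/1.000 = 1.3330, and Brewster's law gives tan θ_B = n₂/n₁.
θ_B = arctan(1.3330) = 53.12°.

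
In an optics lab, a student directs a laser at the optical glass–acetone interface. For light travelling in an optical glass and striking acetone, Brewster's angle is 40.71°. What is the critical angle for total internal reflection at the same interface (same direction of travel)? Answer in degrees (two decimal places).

θ_c ≈ 59.37°

n₂/n₁ = tan 40.71° = 0.8604; the critical angle satisfies sin θ_c = n₂/n₁.
θ_c = arcsin(0.8604) = 59.37°.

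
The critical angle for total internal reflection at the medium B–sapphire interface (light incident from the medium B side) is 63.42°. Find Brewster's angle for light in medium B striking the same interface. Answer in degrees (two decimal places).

sin θ_c = n₂/n₁, so n₂/n₁ = sin 63.42° = 0.8943.
Brewster: tan θ_B = n₂/n₁ = 0.8943.
θ_B = arctan(0.8943) = 41.81°.

θ_B ≈ 41.81°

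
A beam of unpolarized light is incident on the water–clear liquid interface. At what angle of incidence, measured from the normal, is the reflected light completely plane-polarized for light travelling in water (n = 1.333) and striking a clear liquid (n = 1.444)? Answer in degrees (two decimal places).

tan θ_B = n₂/n₁ = 1.444/1.333 = 1.0833.
θ_B = arctan(1.0833) = 47.29°.

θ_B ≈ 47.29°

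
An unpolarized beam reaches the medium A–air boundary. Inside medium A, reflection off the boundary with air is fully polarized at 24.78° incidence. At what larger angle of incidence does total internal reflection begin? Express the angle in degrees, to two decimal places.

tan θ_B = n₂/n₁ = tan 24.78° = 0.4616.
Total internal reflection: sin θ_c = n₂/n₁ = 0.4616.
θ_c = arcsin(0.4616) = 27.49°.

θ_c ≈ 27.49°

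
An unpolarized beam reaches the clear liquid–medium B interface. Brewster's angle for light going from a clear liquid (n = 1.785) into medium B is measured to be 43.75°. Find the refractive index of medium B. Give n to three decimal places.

Full polarization of the reflected beam means tan θ_B = n₂/n₁, where n₁ is the incident medium (a clear liquid).
n₂ = n₁ tan θ_B = 1.785 × tan 43.75° = 1.709.

n ≈ 1.709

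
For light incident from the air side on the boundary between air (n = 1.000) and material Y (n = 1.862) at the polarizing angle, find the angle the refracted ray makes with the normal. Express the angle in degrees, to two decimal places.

tan θ_B = n₂/n₁ = 1.862/1.000 = 1.8620, so θ_B = 61.76°.
At Brewster's angle the reflected and refracted rays are perpendicular, so θ_t = 90° − θ_B = 90° − 61.76° = 28.24°.

θ_t ≈ 28.24°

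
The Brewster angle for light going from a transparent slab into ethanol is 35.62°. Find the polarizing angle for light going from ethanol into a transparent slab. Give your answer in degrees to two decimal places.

θ_B' ≈ 54.38°

Reversing the direction swaps n₁ and n₂, so tan θ_B' = 1/tan θ_B and θ_B' = 90° − θ_B.
Hence θ_B' = 90° − 35.62° = 54.38°.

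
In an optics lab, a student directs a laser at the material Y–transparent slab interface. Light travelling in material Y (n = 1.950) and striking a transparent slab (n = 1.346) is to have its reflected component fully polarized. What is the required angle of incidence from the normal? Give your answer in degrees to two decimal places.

The reflected p-component vanishes when tan θ_B = n₂/n₁.
tan θ_B = n₂/n₁ = 1.346/1.950 = 0.6903. Taking the arctangent, θ_B = 34.62°.

θ_B ≈ 34.62°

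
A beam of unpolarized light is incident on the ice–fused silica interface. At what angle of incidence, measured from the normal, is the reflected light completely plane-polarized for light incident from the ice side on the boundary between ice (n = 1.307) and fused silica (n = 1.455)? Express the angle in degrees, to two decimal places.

tan θ_B = n₂/n₁ = 1.455/1.307 = 1.1132.
So θ_B = arctan 1.1132 = 48.07°.

θ_B ≈ 48.07°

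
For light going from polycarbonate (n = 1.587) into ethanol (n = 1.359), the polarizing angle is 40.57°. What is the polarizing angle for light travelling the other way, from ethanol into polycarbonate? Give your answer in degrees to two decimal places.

The two Brewster angles are complementary: θ_B' = 90° − θ_B = 90° − 40.57° = 49.43°.

θ_B' ≈ 49.43°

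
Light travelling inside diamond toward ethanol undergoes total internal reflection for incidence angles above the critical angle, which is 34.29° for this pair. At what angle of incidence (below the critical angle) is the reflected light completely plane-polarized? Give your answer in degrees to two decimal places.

θ_B ≈ 29.40°

n₂/n₁ = sin θ_c = sin 34.29° = 0.5634.
tan θ_B equals the same ratio, so θ_B = arctan(0.5634) = 29.40°.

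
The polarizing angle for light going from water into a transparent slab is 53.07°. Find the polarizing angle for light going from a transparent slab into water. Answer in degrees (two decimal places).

θ_B' ≈ 36.93°

The two Brewster angles are complementary: θ_B' = 90° − θ_B = 90° − 53.07° = 36.93°.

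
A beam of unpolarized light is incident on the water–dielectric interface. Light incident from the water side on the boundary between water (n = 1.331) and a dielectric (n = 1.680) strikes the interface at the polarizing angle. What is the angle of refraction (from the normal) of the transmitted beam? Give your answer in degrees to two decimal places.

tan θ_B = n₂/n₁ = 1.680/1.331 = 1.2622, so θ_B = 51.61°.
At Brewster's angle the reflected and refracted rays are perpendicular, so θ_t = 90° − θ_B = 90° − 51.61° = 38.39°.

θ_t ≈ 38.39°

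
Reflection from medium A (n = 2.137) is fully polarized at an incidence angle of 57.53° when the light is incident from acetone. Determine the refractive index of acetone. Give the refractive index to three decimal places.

n ≈ 1.360

Brewster's law: tan θ_B = n₂/n₁ (light incident in acetone, refracted into medium A).
n₁ = n₂ / tan θ_B = 2.137 / tan 57.53° = 1.360.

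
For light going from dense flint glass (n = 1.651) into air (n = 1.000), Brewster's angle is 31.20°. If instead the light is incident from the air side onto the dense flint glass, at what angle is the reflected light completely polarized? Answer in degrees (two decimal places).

θ_B' ≈ 58.80°

tan θ_B' = n₁/n₂ = 1/tan θ_B, so θ_B' = 90° − θ_B.
θ_B' = 90° − 31.20° = 58.80°.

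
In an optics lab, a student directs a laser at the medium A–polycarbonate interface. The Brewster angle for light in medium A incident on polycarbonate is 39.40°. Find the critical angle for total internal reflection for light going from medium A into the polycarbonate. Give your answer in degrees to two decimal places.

n₂/n₁ = tan 39.40° = 0.8214; the critical angle satisfies sin θ_c = n₂/n₁.
θ_c = arcsin(0.8214) = 55.23°.

θ_c ≈ 55.23°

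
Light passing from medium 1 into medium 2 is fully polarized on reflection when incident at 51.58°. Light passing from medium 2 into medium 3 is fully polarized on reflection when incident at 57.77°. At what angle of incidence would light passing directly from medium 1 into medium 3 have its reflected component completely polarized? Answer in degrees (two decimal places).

tan θ_B(1→2) = n₂/n₁ = tan 51.58° = 1.2608.
tan θ_B(2→3) = n₃/n₂ = tan 57.77° = 1.5861.
Multiplying, n₃/n₁ = 1.2608 × 1.5861 = 1.9998, and θ_B(1→3) = arctan 1.9998 = 63.43°.

θ_B ≈ 63.43°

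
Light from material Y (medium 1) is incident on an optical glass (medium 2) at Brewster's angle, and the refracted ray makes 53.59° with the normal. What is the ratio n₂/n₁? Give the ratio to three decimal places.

n₂/n₁ ≈ 0.738

θ_B + θ_t = 90°, so θ_B = 90° − 53.59° = 36.41°.
tan θ_B = n₂/n₁, so n₂/n₁ = tan 36.41° = 0.738.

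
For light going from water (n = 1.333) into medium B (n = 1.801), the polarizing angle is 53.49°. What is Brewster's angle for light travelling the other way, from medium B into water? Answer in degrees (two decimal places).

θ_B' ≈ 36.51°

Reversing the direction swaps n₁ and n₂, so tan θ_B' = 1/tan θ_B and θ_B' = 90° − θ_B.
Hence θ_B' = 90° − 53.49° = 36.51°.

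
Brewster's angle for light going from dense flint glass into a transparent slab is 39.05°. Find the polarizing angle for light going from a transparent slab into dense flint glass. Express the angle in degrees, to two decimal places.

θ_B' ≈ 50.95°

tan θ_B' = n₁/n₂ = 1/tan θ_B, so θ_B' = 90° − θ_B.
θ_B' = 90° − 39.05° = 50.95°.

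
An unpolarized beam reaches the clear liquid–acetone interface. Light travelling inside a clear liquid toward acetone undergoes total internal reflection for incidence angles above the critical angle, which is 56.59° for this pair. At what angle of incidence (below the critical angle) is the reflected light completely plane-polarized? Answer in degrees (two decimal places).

θ_B ≈ 39.85°

sin θ_c = n₂/n₁, so n₂/n₁ = sin 56.59° = 0.8348.
Brewster: tan θ_B = n₂/n₁ = 0.8348.
θ_B = arctan(0.8348) = 39.85°.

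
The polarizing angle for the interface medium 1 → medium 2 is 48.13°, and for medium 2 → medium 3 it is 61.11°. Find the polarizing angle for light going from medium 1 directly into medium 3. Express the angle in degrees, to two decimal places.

Each Brewster angle gives a ratio: n₂/n₁ = tan 48.13° = 1.1157, n₃/n₂ = tan 61.11° = 1.8122.
So n₃/n₁ = (n₂/n₁)(n₃/n₂) = 1.1157 × 1.8122 = 2.0219.
θ_B(1→3) = arctan(2.0219) = 63.68°.

θ_B ≈ 63.68°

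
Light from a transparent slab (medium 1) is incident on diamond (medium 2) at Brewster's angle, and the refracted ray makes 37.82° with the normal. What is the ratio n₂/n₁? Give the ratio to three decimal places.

θ_B + θ_t = 90°, so θ_B = 90° − 37.82° = 52.18°.
tan θ_B = n₂/n₁, so n₂/n₁ = tan 52.18° = 1.288.

n₂/n₁ ≈ 1.288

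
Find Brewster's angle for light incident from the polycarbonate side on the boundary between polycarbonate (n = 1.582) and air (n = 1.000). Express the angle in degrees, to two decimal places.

θ_B ≈ 32.30°

At Brewster's angle the reflected and refracted rays are perpendicular, which with Snell's law gives tan θ_B = n₂/n₁.
tan θ_B = n₂/n₁ = 1.000/1.582 = 0.6321.
So θ_B = arctan 0.6321 = 32.30°.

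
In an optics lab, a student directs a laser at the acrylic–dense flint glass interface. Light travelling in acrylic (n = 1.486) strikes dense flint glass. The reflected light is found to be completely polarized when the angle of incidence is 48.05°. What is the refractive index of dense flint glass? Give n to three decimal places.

n ≈ 1.653

At Brewster's angle, tan θ_B = n₂/n₁ with n₁ on the incident side (acrylic) and n₂ on the transmitted side (dense flint glass).
n₂ = n₁ tan θ_B = 1.486 × tan 48.05° = 1.653.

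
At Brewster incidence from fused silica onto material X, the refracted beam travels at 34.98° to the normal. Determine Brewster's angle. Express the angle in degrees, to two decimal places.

θ_B ≈ 55.02°

Brewster's condition makes the reflected and refracted beams perpendicular: θ_B + θ_t = 90°.
θ_B = 90° − 34.98° = 55.02°.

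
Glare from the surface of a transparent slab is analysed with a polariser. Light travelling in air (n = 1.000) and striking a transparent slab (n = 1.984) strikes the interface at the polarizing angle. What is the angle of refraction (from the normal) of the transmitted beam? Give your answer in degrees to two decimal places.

First find Brewster's angle: tan θ_B = 1.984/1.000 = 1.9840, giving θ_B = 63.25°.
At Brewster's angle the reflected and refracted rays are perpendicular, so θ_t = 90° − θ_B = 90° − 63.25° = 26.75°.

θ_t ≈ 26.75°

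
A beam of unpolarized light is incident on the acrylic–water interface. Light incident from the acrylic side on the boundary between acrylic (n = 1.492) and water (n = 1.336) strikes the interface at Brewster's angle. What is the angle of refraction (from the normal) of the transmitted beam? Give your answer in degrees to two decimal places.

θ_t ≈ 48.16°

θ_B = arctan(n₂/n₁) = arctan(1.336/1.492) = 41.84°.
At Brewster's angle the reflected and refracted rays are perpendicular, so θ_t = 90° − θ_B = 90° − 41.84° = 48.16°.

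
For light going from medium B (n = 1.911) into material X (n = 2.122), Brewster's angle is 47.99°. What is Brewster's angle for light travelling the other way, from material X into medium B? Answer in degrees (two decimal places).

tan θ_B' = n₁/n₂ = 1/tan θ_B, so θ_B' = 90° − θ_B.
θ_B' = 90° − 47.99° = 42.01°.

θ_B' ≈ 42.01°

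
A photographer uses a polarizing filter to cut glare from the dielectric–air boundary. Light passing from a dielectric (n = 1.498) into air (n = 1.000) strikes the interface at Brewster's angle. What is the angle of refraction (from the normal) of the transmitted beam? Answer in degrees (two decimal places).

θ_B = arctan(n₂/n₁) = arctan(1.000/1.498) = 33.73°.
The refracted ray is perpendicular to the reflected ray, so θ_t = 90° − θ_B = 56.27°.

θ_t ≈ 56.27°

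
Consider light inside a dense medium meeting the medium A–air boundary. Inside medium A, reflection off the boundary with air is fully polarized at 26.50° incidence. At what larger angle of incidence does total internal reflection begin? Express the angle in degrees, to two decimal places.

θ_c ≈ 29.91°

n₂/n₁ = tan 26.50° = 0.4986; the critical angle satisfies sin θ_c = n₂/n₁.
θ_c = arcsin(0.4986) = 29.91°.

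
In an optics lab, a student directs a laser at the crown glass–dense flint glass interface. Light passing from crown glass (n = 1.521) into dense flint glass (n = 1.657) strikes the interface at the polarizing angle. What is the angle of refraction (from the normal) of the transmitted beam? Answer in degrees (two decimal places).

θ_t ≈ 42.55°

First find Brewster's angle: tan θ_B = 1.657/1.521 = 1.0894, giving θ_B = 47.45°.
Since θ_B + θ_t = 90° at Brewster incidence, θ_t = 90° − 47.45° = 42.55°.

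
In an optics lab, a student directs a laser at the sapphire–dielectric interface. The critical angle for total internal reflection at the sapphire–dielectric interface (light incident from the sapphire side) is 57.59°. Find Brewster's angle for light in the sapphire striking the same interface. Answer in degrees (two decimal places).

θ_B ≈ 40.17°

sin θ_c = n₂/n₁, so n₂/n₁ = sin 57.59° = 0.8442.
Brewster: tan θ_B = n₂/n₁ = 0.8442.
θ_B = arctan(0.8442) = 40.17°.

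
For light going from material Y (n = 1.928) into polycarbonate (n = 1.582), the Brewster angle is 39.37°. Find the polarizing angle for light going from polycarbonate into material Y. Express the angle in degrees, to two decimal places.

The two Brewster angles are complementary: θ_B' = 90° − θ_B = 90° − 39.37° = 50.63°.

θ_B' ≈ 50.63°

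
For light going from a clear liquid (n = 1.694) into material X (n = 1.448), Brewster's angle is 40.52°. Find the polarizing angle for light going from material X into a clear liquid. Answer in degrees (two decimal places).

θ_B' ≈ 49.48°

Reversing the direction swaps n₁ and n₂, so tan θ_B' = 1/tan θ_B and θ_B' = 90° − θ_B.
Hence θ_B' = 90° − 40.52° = 49.48°.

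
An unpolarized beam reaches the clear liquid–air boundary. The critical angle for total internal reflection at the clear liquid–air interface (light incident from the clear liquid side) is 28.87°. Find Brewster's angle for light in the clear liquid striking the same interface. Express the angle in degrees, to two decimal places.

θ_B ≈ 25.77°

n₂/n₁ = sin θ_c = sin 28.87° = 0.4828.
tan θ_B equals the same ratio, so θ_B = arctan(0.4828) = 25.77°.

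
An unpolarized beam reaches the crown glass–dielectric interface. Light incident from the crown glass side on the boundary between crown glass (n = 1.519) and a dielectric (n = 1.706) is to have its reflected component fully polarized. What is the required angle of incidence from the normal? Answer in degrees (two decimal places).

θ_B ≈ 48.32°

Brewster's condition: tan θ_B = n₂/n₁ = 1.706/1.519 = 1.1231.
θ_B = arctan(1.1231) = 48.32°.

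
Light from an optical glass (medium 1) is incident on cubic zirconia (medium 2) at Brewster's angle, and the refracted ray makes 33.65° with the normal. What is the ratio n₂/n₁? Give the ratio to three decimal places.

n₂/n₁ ≈ 1.502

At Brewster incidence θ_B = 90° − θ_t = 90° − 33.65° = 56.35°.
tan θ_B = n₂/n₁, so n₂/n₁ = tan 56.35° = 1.502.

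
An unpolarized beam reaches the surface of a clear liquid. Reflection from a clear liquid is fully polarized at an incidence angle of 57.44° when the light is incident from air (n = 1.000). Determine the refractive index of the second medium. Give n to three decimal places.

n ≈ 1.566

Full polarization of the reflected beam means tan θ_B = n₂/n₁, where n₁ is the incident medium (air).
n₂ = n₁ tan θ_B = 1.000 × tan 57.44° = 1.566.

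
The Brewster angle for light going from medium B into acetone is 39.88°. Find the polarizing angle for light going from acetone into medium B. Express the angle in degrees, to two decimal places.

The two Brewster angles are complementary: θ_B' = 90° − θ_B = 90° − 39.88° = 50.12°.

θ_B' ≈ 50.12°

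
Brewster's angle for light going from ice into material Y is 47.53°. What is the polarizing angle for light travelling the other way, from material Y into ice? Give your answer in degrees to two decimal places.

θ_B' ≈ 42.47°

tan θ_B' = n₁/n₂ = 1/tan θ_B, so θ_B' = 90° − θ_B.
θ_B' = 90° − 47.53° = 42.47°.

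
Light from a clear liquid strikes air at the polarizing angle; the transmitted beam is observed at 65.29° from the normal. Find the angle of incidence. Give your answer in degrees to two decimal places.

θ_B ≈ 24.71°

Since the reflected and refracted rays are at right angles at the polarizing angle, θ_B + θ_t = 90°.
So θ_B = 90° − θ_t = 90° − 65.29° = 24.71°.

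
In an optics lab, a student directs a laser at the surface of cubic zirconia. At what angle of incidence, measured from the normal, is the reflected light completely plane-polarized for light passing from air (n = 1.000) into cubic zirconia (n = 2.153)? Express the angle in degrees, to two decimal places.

θ_B ≈ 65.09°

Brewster's condition: tan θ_B = n₂/n₁ = 2.153/1.000 = 2.1530. Taking the arctangent, θ_B = 65.09°.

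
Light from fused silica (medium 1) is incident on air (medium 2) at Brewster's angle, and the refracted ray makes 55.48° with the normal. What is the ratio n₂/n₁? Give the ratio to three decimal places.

n₂/n₁ ≈ 0.688

At Brewster incidence θ_B = 90° − θ_t = 90° − 55.48° = 34.52°.
Then n₂/n₁ = tan θ_B = tan 34.52° = 0.688.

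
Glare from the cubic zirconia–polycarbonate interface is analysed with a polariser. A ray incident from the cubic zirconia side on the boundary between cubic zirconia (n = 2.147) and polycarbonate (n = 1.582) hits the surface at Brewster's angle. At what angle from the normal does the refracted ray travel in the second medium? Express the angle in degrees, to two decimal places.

θ_t ≈ 53.62°

tan θ_B = n₂/n₁ = 1.582/2.147 = 0.7368, so θ_B = 36.38°.
At Brewster's angle the reflected and refracted rays are perpendicular, so θ_t = 90° − θ_B = 90° − 36.38° = 53.62°.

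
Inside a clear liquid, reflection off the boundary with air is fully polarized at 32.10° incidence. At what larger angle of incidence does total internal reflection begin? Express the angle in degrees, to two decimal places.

θ_c ≈ 38.85°

From Brewster, n₂/n₁ = tan θ_B = tan 32.10° = 0.6273.
Then sin θ_c = n₂/n₁ = 0.6273, so θ_c = arcsin 0.6273 = 38.85°.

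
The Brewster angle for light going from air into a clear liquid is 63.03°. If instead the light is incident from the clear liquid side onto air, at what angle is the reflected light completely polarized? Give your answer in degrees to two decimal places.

tan θ_B' = n₁/n₂ = 1/tan θ_B, so θ_B' = 90° − θ_B.
θ_B' = 90° − 63.03° = 26.97°.

θ_B' ≈ 26.97°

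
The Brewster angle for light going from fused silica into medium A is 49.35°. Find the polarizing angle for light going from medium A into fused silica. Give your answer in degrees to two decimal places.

θ_B' ≈ 40.65°

Reversing the direction swaps n₁ and n₂, so tan θ_B' = 1/tan θ_B and θ_B' = 90° − θ_B.
Hence θ_B' = 90° − 49.35° = 40.65°.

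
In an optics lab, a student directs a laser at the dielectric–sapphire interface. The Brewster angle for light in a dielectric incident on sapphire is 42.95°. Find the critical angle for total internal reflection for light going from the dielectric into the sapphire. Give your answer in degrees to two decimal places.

θ_c ≈ 68.57°

n₂/n₁ = tan 42.95° = 0.9309; the critical angle satisfies sin θ_c = n₂/n₁.
θ_c = arcsin(0.9309) = 68.57°.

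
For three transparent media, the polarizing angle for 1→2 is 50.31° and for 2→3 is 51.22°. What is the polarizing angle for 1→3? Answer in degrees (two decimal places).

tan θ_B(1→2) = n₂/n₁ = tan 50.31° = 1.2049.
tan θ_B(2→3) = n₃/n₂ = tan 51.22° = 1.2446.
Multiplying, n₃/n₁ = 1.2049 × 1.2446 = 1.4997, and θ_B(1→3) = arctan 1.4997 = 56.30°.

θ_B ≈ 56.30°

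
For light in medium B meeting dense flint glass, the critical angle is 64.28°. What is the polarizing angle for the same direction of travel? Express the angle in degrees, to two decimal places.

sin θ_c = n₂/n₁, so n₂/n₁ = sin 64.28° = 0.9009.
Brewster: tan θ_B = n₂/n₁ = 0.9009.
θ_B = arctan(0.9009) = 42.02°.

θ_B ≈ 42.02°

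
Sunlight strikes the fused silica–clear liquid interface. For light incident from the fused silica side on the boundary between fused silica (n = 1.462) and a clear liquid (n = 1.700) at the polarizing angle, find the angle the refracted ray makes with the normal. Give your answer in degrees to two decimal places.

θ_t ≈ 40.70°

First find Brewster's angle: tan θ_B = 1.700/1.462 = 1.1628, giving θ_B = 49.30°.
The refracted ray is perpendicular to the reflected ray, so θ_t = 90° − θ_B = 40.70°.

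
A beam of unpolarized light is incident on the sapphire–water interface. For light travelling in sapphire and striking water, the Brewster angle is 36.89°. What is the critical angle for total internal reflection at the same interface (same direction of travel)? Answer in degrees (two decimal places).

θ_c ≈ 48.64°

n₂/n₁ = tan 36.89° = 0.7505; the critical angle satisfies sin θ_c = n₂/n₁.
θ_c = arcsin(0.7505) = 48.64°.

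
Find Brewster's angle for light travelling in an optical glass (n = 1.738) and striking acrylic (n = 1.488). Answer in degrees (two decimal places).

θ_B ≈ 40.57°

Here n₂/n₁ = 1.488/1.738 = 0.8562, and Brewster's law gives tan θ_B = n₂/n₁.
θ_B = arctan(0.8562) = 40.57°.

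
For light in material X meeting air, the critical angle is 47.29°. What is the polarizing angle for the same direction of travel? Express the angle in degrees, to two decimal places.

θ_B ≈ 36.31°

At the critical angle sin θ_c = n₂/n₁, giving n₂/n₁ = sin 47.29° = 0.7348.
Then tan θ_B = n₂/n₁ = 0.7348, so θ_B = arctan 0.7348 = 36.31°.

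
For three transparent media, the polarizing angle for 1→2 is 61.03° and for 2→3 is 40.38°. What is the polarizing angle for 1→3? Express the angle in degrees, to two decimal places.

n₂/n₁ = tan 61.03° = 1.8063 and n₃/n₂ = tan 40.38° = 0.8505.
Multiplying, n₃/n₁ = 1.8063 × 0.8505 = 1.5362, and θ_B(1→3) = arctan 1.5362 = 56.94°.

θ_B ≈ 56.94°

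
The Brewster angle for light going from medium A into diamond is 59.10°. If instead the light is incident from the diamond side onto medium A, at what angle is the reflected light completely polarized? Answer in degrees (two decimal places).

θ_B' ≈ 30.90°

Reversing the direction swaps n₁ and n₂, so tan θ_B' = 1/tan θ_B and θ_B' = 90° − θ_B.
Hence θ_B' = 90° − 59.10° = 30.90°.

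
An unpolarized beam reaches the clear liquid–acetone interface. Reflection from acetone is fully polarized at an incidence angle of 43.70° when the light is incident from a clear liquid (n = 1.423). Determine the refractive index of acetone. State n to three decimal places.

n ≈ 1.360

At Brewster's angle, tan θ_B = n₂/n₁ with n₁ on the incident side (a clear liquid) and n₂ on the transmitted side (acetone).
n₂ = n₁ tan θ_B = 1.423 × tan 43.70° = 1.360.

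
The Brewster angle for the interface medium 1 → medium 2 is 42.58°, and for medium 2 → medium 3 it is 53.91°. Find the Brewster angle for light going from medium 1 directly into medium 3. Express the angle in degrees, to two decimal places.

θ_B ≈ 51.58°

tan θ_B(1→2) = n₂/n₁ = tan 42.58° = 0.9189.
tan θ_B(2→3) = n₃/n₂ = tan 53.91° = 1.3718.
Multiplying, n₃/n₁ = 0.9189 × 1.3718 = 1.2606, and θ_B(1→3) = arctan 1.2606 = 51.58°.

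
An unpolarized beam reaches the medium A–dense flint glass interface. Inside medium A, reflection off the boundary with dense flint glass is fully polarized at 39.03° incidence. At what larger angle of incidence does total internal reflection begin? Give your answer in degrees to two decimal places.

n₂/n₁ = tan 39.03° = 0.8107; the critical angle satisfies sin θ_c = n₂/n₁.
θ_c = arcsin(0.8107) = 54.16°.

θ_c ≈ 54.16°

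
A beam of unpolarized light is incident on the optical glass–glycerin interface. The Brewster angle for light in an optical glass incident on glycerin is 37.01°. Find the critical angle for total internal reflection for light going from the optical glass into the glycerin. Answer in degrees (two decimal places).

θ_c ≈ 48.92°

tan θ_B = n₂/n₁ = tan 37.01° = 0.7538.
Total internal reflection: sin θ_c = n₂/n₁ = 0.7538.
θ_c = arcsin(0.7538) = 48.92°.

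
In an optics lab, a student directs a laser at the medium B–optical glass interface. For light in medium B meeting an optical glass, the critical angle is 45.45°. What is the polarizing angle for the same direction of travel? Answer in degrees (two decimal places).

θ_B ≈ 35.48°

sin θ_c = n₂/n₁, so n₂/n₁ = sin 45.45° = 0.7126.
Brewster: tan θ_B = n₂/n₁ = 0.7126.
θ_B = arctan(0.7126) = 35.48°.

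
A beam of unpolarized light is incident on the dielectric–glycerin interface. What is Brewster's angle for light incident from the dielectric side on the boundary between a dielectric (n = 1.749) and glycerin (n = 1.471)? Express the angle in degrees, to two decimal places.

θ_B ≈ 40.07°

Brewster's condition: tan θ_B = n₂/n₁ = 1.471/1.749 = 0.8411. Taking the arctangent, θ_B = 40.07°.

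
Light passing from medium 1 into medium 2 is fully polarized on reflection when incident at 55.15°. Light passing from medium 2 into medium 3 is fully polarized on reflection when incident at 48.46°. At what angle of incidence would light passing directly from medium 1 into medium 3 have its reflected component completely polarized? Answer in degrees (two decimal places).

Each Brewster angle gives a ratio: n₂/n₁ = tan 55.15° = 1.4361, n₃/n₂ = tan 48.46° = 1.1287.
n₃/n₁ = 1.6210. Then tan θ_B(1→3) = n₃/n₁, so θ_B(1→3) = arctan(1.6210) = 58.33°.

θ_B ≈ 58.33°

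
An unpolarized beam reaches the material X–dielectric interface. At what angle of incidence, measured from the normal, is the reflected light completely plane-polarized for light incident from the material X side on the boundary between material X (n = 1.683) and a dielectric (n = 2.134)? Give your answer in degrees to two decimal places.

θ_B ≈ 51.74°

At Brewster's angle the reflected and refracted rays are perpendicular, which with Snell's law gives tan θ_B = n₂/n₁.
Brewster's condition: tan θ_B = n₂/n₁ = 2.134/1.683 = 1.2680. Taking the arctangent, θ_B = 51.74°.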